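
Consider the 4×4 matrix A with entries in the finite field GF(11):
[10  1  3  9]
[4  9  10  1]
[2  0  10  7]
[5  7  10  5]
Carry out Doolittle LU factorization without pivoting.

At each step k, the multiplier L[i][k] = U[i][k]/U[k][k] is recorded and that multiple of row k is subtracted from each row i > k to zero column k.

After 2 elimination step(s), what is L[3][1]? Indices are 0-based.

L[3][1] = 6

[col 0] pivot 10
  R1 -= 7*R0 → (0, 2, 0, 4)  (L[1][0] := 7)
  R2 -= 9*R0 → (0, 2, 5, 3)  (L[2][0] := 9)
  R3 -= 6*R0 → (0, 1, 3, 6)  (L[3][0] := 6)
[col 1] pivot 2
  R2 -= 1*R1 → (0, 0, 5, 10)  (L[2][1] := 1)
  R3 -= 6*R1 → (0, 0, 3, 4)  (L[3][1] := 6)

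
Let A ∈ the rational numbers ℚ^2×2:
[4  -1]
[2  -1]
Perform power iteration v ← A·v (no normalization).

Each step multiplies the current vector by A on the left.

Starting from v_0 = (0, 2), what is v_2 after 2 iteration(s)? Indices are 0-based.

v_0 = (0, 2).
v_1 = A·v_0 = (-2, -2).
v_2 = A·v_1 = (-6, -2).

v_2 = (-6, -2)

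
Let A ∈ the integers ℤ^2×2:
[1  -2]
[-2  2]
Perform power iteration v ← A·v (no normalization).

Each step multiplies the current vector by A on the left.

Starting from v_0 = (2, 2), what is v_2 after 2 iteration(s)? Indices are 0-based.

v_0 = (2, 2).
v_1 = A·v_0 = (-2, 0).
v_2 = A·v_1 = (-2, 4).

v_2 = (-2, 4)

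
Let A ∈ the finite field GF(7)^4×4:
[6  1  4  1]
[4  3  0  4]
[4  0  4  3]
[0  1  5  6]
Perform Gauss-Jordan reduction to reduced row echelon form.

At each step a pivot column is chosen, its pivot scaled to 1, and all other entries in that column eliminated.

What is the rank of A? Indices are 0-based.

rank = 4

step 1: normalize row 0 (÷6) = (1, 6, 3, 6)
  row 1: subtract 4×row0 = (0, 0, 2, 1)
  row 2: subtract 4×row0 = (0, 4, 6, 0)
step 2: exchange rows 1,2
step 2: normalize row 1 (÷4) = (0, 1, 5, 0)
  row 0: subtract 6×row1 = (1, 0, 1, 6)
  row 3: subtract 1×row1 = (0, 0, 0, 6)
step 3: normalize row 2 (÷2) = (0, 0, 1, 4)
  row 0: subtract 1×row2 = (1, 0, 0, 2)
  row 1: subtract 5×row2 = (0, 1, 0, 1)
step 4: normalize row 3 (÷6) = (0, 0, 0, 1)
  row 0: subtract 2×row3 = (1, 0, 0, 0)
  row 1: subtract 1×row3 = (0, 1, 0, 0)
  row 2: subtract 4×row3 = (0, 0, 1, 0)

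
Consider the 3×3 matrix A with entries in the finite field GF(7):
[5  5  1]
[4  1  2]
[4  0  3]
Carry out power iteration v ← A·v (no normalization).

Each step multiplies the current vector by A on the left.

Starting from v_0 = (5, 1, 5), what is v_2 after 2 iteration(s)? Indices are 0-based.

v_2 = (1, 3, 0)

v_0 = (5, 1, 5).
v_1 = A·v_0 = (0, 3, 0).
v_2 = A·v_1 = (1, 3, 0).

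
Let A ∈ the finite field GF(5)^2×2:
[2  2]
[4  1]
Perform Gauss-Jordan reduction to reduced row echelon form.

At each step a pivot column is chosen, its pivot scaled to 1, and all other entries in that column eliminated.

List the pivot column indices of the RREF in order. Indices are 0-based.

pivot columns: 0, 1

[1] R0 /= 2  ⇒  (1, 1)
     R1 -= 4·R0  ⇒  (0, 2)
[2] R1 /= 2  ⇒  (0, 1)
     R0 -= 1·R1  ⇒  (1, 0)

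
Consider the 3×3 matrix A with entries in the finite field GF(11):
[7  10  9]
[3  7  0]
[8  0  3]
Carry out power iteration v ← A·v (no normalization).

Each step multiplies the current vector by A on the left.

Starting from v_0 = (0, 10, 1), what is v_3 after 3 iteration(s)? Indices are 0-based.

v_3 = (8, 3, 10)

v_0 = (0, 10, 1).
v_1 = A·v_0 = (10, 4, 3).
v_2 = A·v_1 = (5, 3, 1).
v_3 = A·v_2 = (8, 3, 10).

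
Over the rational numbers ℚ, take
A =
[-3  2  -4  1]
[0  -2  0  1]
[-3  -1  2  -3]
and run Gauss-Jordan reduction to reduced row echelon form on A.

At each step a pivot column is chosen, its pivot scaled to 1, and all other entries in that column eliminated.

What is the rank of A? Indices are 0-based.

step 1: normalize row 0 (÷-3) = (1, -2/3, 4/3, -1/3)
  row 2: subtract -3×row0 = (0, -3, 6, -4)
step 2: normalize row 1 (÷-2) = (0, 1, 0, -1/2)
  row 0: subtract -2/3×row1 = (1, 0, 4/3, -2/3)
  row 2: subtract -3×row1 = (0, 0, 6, -11/2)
step 3: normalize row 2 (÷6) = (0, 0, 1, -11/12)
  row 0: subtract 4/3×row2 = (1, 0, 0, 5/9)

rank = 3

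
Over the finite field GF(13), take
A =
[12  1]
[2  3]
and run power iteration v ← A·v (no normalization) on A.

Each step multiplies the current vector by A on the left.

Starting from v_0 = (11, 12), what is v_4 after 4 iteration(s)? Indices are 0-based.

v_0 = (11, 12).
v_1 = A·v_0 = (1, 6).
v_2 = A·v_1 = (5, 7).
v_3 = A·v_2 = (2, 5).
v_4 = A·v_3 = (3, 6).

v_4 = (3, 6)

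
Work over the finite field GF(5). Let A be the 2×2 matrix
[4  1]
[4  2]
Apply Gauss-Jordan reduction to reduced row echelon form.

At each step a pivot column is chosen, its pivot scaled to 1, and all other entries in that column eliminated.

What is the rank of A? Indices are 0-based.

pivot(0,0)=4: scale R0 → (1, 4)
  clear (1,0): R1 −= (4)R0 → (0, 1)
pivot(1,1)=1: scale R1 → (0, 1)
  clear (0,1): R0 −= (4)R1 → (1, 0)

rank = 2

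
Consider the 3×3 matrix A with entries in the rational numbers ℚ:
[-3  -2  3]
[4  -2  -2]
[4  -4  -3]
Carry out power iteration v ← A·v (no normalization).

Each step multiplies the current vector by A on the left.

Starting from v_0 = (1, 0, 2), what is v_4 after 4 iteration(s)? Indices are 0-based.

v_4 = (-479, 880, 1314)

v_0 = (1, 0, 2).
v_1 = A·v_0 = (3, 0, -2).
v_2 = A·v_1 = (-15, 16, 18).
v_3 = A·v_2 = (67, -128, -178).
v_4 = A·v_3 = (-479, 880, 1314).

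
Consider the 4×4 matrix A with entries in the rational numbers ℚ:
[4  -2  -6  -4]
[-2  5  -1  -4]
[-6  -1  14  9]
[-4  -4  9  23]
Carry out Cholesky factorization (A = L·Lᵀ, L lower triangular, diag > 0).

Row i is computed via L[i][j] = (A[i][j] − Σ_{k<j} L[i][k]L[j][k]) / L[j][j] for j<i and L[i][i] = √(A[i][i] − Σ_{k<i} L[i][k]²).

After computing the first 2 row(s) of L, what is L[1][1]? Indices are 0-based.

Step 1: L[0][0] = √(4) = 2.
  L[1][0] = (-2) / L[0][0] = -1.
Step 2: L[1][1] = √(4) = 2.

L[1][1] = 2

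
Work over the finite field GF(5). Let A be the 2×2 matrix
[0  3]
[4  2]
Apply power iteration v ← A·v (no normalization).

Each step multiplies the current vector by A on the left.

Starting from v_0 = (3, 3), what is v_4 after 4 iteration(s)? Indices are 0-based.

v_4 = (0, 4)

v_0 = (3, 3).
v_1 = A·v_0 = (4, 3).
v_2 = A·v_1 = (4, 2).
v_3 = A·v_2 = (1, 0).
v_4 = A·v_3 = (0, 4).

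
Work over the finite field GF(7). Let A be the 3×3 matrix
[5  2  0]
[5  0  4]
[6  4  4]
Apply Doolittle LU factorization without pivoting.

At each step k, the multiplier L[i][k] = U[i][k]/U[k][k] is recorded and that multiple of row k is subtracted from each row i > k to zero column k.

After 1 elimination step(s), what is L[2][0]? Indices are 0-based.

k=0: U[0][0]=5
  eliminate (1,0): mult=1, new row 1: (0, 5, 4); set L[1][0]=1
  eliminate (2,0): mult=4, new row 2: (0, 3, 4); set L[2][0]=4

L[2][0] = 4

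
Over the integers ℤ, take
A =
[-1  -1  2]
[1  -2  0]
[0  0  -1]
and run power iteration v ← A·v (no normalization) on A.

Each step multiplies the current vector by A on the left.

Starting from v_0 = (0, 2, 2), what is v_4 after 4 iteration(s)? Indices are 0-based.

v_4 = (22, 40, 2)

v_0 = (0, 2, 2).
v_1 = A·v_0 = (2, -4, -2).
v_2 = A·v_1 = (-2, 10, 2).
v_3 = A·v_2 = (-4, -22, -2).
v_4 = A·v_3 = (22, 40, 2).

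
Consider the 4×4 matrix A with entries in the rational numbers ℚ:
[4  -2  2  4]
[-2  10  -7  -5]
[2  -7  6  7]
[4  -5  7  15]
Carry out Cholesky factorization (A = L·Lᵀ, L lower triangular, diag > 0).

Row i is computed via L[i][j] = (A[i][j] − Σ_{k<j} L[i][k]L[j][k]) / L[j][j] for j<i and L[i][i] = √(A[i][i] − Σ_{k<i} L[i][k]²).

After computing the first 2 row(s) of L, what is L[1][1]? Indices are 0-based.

L[1][1] = 3

Step 1: L[0][0] = √(4) = 2.
  L[1][0] = (-2) / L[0][0] = -1.
Step 2: L[1][1] = √(9) = 3.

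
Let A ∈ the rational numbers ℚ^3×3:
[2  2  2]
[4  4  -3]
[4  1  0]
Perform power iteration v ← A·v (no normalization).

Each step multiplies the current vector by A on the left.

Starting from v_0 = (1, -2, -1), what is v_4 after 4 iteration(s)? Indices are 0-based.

v_4 = (-450, -550, -469)

v_0 = (1, -2, -1).
v_1 = A·v_0 = (-4, -1, 2).
v_2 = A·v_1 = (-6, -26, -17).
v_3 = A·v_2 = (-98, -77, -50).
v_4 = A·v_3 = (-450, -550, -469).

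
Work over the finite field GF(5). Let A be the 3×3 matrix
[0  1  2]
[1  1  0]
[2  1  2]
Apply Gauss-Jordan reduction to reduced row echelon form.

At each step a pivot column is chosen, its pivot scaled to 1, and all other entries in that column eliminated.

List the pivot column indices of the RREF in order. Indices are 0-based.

[1] R0 <-> R1
[1] R0 /= 1  ⇒  (1, 1, 0)
     R2 -= 2·R0  ⇒  (0, 4, 2)
[2] R1 /= 1  ⇒  (0, 1, 2)
     R0 -= 1·R1  ⇒  (1, 0, 3)
     R2 -= 4·R1  ⇒  (0, 0, 4)
[3] R2 /= 4  ⇒  (0, 0, 1)
     R0 -= 3·R2  ⇒  (1, 0, 0)
     R1 -= 2·R2  ⇒  (0, 1, 0)

pivot columns: 0, 1, 2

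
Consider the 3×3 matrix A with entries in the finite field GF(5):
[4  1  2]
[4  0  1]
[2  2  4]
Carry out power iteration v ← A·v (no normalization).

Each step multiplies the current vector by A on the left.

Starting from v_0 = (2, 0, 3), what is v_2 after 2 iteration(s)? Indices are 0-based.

v_2 = (4, 2, 4)

v_0 = (2, 0, 3).
v_1 = A·v_0 = (4, 1, 1).
v_2 = A·v_1 = (4, 2, 4).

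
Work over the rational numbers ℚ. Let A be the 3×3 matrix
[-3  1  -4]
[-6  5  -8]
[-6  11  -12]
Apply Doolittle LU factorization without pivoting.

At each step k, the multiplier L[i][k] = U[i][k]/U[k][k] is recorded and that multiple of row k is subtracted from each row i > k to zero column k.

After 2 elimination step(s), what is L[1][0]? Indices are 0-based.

k=0: U[0][0]=-3
  eliminate (1,0): mult=2, new row 1: (0, 3, 0); set L[1][0]=2
  eliminate (2,0): mult=2, new row 2: (0, 9, -4); set L[2][0]=2
k=1: U[1][1]=3
  eliminate (2,1): mult=3, new row 2: (0, 0, -4); set L[2][1]=3

L[1][0] = 2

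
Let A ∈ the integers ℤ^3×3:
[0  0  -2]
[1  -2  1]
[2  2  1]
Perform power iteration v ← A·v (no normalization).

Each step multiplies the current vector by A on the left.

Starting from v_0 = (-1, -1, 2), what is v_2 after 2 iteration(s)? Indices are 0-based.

v_2 = (4, -12, -4)

v_0 = (-1, -1, 2).
v_1 = A·v_0 = (-4, 3, -2).
v_2 = A·v_1 = (4, -12, -4).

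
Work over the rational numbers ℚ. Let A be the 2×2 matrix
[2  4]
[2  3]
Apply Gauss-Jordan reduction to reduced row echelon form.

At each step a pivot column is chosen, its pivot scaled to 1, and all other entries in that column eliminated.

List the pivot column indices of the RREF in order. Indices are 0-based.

[1] R0 /= 2  ⇒  (1, 2)
     R1 -= 2·R0  ⇒  (0, -1)
[2] R1 /= -1  ⇒  (0, 1)
     R0 -= 2·R1  ⇒  (1, 0)

pivot columns: 0, 1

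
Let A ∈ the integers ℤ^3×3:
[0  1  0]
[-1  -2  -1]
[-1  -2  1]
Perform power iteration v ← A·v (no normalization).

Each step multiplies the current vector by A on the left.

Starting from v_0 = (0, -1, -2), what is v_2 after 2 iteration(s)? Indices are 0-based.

v_0 = (0, -1, -2).
v_1 = A·v_0 = (-1, 4, 0).
v_2 = A·v_1 = (4, -7, -7).

v_2 = (4, -7, -7)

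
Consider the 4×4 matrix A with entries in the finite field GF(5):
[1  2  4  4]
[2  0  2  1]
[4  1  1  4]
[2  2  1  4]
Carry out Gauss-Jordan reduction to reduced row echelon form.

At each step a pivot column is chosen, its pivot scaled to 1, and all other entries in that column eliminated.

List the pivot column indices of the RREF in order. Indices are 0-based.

pivot columns: 0, 1, 2, 3

step 1: normalize row 0 (÷1) = (1, 2, 4, 4)
  row 1: subtract 2×row0 = (0, 1, 4, 3)
  row 2: subtract 4×row0 = (0, 3, 0, 3)
  row 3: subtract 2×row0 = (0, 3, 3, 1)
step 2: normalize row 1 (÷1) = (0, 1, 4, 3)
  row 0: subtract 2×row1 = (1, 0, 1, 3)
  row 2: subtract 3×row1 = (0, 0, 3, 4)
  row 3: subtract 3×row1 = (0, 0, 1, 2)
step 3: normalize row 2 (÷3) = (0, 0, 1, 3)
  row 0: subtract 1×row2 = (1, 0, 0, 0)
  row 1: subtract 4×row2 = (0, 1, 0, 1)
  row 3: subtract 1×row2 = (0, 0, 0, 4)
step 4: normalize row 3 (÷4) = (0, 0, 0, 1)
  row 1: subtract 1×row3 = (0, 1, 0, 0)
  row 2: subtract 3×row3 = (0, 0, 1, 0)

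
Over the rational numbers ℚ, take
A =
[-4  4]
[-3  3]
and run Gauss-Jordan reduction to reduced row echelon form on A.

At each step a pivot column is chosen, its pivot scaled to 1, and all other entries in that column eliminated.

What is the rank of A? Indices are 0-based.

[1] R0 /= -4  ⇒  (1, -1)
     R1 -= -3·R0  ⇒  (0, 0)
column 1 empty below row 1

rank = 1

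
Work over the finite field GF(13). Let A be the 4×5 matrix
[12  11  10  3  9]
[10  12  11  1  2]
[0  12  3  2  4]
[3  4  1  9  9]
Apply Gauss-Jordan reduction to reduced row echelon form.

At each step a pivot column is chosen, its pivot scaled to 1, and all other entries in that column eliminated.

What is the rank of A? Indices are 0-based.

pivot(0,0)=12: scale R0 → (1, 2, 3, 10, 4)
  clear (1,0): R1 −= (10)R0 → (0, 5, 7, 5, 1)
  clear (3,0): R3 −= (3)R0 → (0, 11, 5, 5, 10)
pivot(1,1)=5: scale R1 → (0, 1, 4, 1, 8)
  clear (0,1): R0 −= (2)R1 → (1, 0, 8, 8, 1)
  clear (2,1): R2 −= (12)R1 → (0, 0, 7, 3, 12)
  clear (3,1): R3 −= (11)R1 → (0, 0, 0, 7, 0)
pivot(2,2)=7: scale R2 → (0, 0, 1, 6, 11)
  clear (0,2): R0 −= (8)R2 → (1, 0, 0, 12, 4)
  clear (1,2): R1 −= (4)R2 → (0, 1, 0, 3, 3)
pivot(3,3)=7: scale R3 → (0, 0, 0, 1, 0)
  clear (0,3): R0 −= (12)R3 → (1, 0, 0, 0, 4)
  clear (1,3): R1 −= (3)R3 → (0, 1, 0, 0, 3)
  clear (2,3): R2 −= (6)R3 → (0, 0, 1, 0, 11)

rank = 4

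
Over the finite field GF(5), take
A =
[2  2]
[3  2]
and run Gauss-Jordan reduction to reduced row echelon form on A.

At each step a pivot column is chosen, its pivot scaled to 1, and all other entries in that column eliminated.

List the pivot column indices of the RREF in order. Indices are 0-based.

step 1: normalize row 0 (÷2) = (1, 1)
  row 1: subtract 3×row0 = (0, 4)
step 2: normalize row 1 (÷4) = (0, 1)
  row 0: subtract 1×row1 = (1, 0)

pivot columns: 0, 1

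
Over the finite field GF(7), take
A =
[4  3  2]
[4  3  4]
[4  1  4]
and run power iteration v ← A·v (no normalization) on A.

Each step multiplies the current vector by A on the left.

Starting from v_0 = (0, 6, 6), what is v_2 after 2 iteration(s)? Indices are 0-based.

v_0 = (0, 6, 6).
v_1 = A·v_0 = (2, 0, 2).
v_2 = A·v_1 = (5, 2, 2).

v_2 = (5, 2, 2)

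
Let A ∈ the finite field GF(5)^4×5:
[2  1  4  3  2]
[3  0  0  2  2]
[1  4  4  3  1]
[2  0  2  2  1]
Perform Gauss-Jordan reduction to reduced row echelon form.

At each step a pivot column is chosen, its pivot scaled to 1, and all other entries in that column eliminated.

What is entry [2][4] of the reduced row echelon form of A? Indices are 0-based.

[1] R0 /= 2  ⇒  (1, 3, 2, 4, 1)
     R1 -= 3·R0  ⇒  (0, 1, 4, 0, 4)
     R2 -= 1·R0  ⇒  (0, 1, 2, 4, 0)
     R3 -= 2·R0  ⇒  (0, 4, 3, 4, 4)
[2] R1 /= 1  ⇒  (0, 1, 4, 0, 4)
     R0 -= 3·R1  ⇒  (1, 0, 0, 4, 4)
     R2 -= 1·R1  ⇒  (0, 0, 3, 4, 1)
     R3 -= 4·R1  ⇒  (0, 0, 2, 4, 3)
[3] R2 /= 3  ⇒  (0, 0, 1, 3, 2)
     R1 -= 4·R2  ⇒  (0, 1, 0, 3, 1)
     R3 -= 2·R2  ⇒  (0, 0, 0, 3, 4)
[4] R3 /= 3  ⇒  (0, 0, 0, 1, 3)
     R0 -= 4·R3  ⇒  (1, 0, 0, 0, 2)
     R1 -= 3·R3  ⇒  (0, 1, 0, 0, 2)
     R2 -= 3·R3  ⇒  (0, 0, 1, 0, 3)

M[2][4] = 3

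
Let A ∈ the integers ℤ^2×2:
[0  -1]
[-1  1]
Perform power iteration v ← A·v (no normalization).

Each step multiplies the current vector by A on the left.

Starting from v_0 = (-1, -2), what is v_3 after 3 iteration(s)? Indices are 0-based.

v_0 = (-1, -2).
v_1 = A·v_0 = (2, -1).
v_2 = A·v_1 = (1, -3).
v_3 = A·v_2 = (3, -4).

v_3 = (3, -4)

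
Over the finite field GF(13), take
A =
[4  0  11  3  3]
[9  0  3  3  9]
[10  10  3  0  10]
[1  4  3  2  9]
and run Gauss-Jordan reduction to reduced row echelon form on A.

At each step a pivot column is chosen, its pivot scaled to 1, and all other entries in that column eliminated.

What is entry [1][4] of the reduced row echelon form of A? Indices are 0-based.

pivot(0,0)=4: scale R0 → (1, 0, 6, 4, 4)
  clear (1,0): R1 −= (9)R0 → (0, 0, 1, 6, 12)
  clear (2,0): R2 −= (10)R0 → (0, 10, 8, 12, 9)
  clear (3,0): R3 −= (1)R0 → (0, 4, 10, 11, 5)
pivot(1,1): swap R1↔R2
pivot(1,1)=10: scale R1 → (0, 1, 6, 9, 10)
  clear (3,1): R3 −= (4)R1 → (0, 0, 12, 1, 4)
pivot(2,2)=1: scale R2 → (0, 0, 1, 6, 12)
  clear (0,2): R0 −= (6)R2 → (1, 0, 0, 7, 10)
  clear (1,2): R1 −= (6)R2 → (0, 1, 0, 12, 3)
  clear (3,2): R3 −= (12)R2 → (0, 0, 0, 7, 3)
pivot(3,3)=7: scale R3 → (0, 0, 0, 1, 6)
  clear (0,3): R0 −= (7)R3 → (1, 0, 0, 0, 7)
  clear (1,3): R1 −= (12)R3 → (0, 1, 0, 0, 9)
  clear (2,3): R2 −= (6)R3 → (0, 0, 1, 0, 2)

M[1][4] = 9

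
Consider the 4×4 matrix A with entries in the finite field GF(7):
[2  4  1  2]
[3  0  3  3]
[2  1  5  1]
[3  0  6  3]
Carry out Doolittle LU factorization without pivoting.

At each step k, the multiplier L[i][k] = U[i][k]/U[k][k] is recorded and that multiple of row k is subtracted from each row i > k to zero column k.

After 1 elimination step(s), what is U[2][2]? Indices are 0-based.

U[2][2] = 4

[col 0] pivot 2
  R1 -= 5*R0 → (0, 1, 5, 0)  (L[1][0] := 5)
  R2 -= 1*R0 → (0, 4, 4, 6)  (L[2][0] := 1)
  R3 -= 5*R0 → (0, 1, 1, 0)  (L[3][0] := 5)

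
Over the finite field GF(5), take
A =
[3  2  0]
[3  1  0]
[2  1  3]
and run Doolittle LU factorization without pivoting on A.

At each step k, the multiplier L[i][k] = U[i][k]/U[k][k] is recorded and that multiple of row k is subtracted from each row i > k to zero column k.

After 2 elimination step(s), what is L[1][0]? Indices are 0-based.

L[1][0] = 1

Step 1: pivot at (0,0) is 3.
  row1 ← row1 − (1)·row0  ⇒  L[1][0]=1, U row1=(0, 4, 0)
  row2 ← row2 − (4)·row0  ⇒  L[2][0]=4, U row2=(0, 3, 3)
Step 2: pivot at (1,1) is 4.
  row2 ← row2 − (2)·row1  ⇒  L[2][1]=2, U row2=(0, 0, 3)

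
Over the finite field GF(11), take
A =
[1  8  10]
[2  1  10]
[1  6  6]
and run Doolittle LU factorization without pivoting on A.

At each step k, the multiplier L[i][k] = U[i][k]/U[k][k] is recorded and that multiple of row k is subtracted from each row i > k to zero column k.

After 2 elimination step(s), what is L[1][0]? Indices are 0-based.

L[1][0] = 2

[col 0] pivot 1
  R1 -= 2*R0 → (0, 7, 1)  (L[1][0] := 2)
  R2 -= 1*R0 → (0, 9, 7)  (L[2][0] := 1)
[col 1] pivot 7
  R2 -= 6*R1 → (0, 0, 1)  (L[2][1] := 6)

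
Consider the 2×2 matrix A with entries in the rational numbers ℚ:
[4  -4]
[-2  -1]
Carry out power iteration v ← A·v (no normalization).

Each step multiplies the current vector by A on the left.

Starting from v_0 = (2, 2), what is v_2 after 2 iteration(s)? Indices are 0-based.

v_2 = (24, 6)

v_0 = (2, 2).
v_1 = A·v_0 = (0, -6).
v_2 = A·v_1 = (24, 6).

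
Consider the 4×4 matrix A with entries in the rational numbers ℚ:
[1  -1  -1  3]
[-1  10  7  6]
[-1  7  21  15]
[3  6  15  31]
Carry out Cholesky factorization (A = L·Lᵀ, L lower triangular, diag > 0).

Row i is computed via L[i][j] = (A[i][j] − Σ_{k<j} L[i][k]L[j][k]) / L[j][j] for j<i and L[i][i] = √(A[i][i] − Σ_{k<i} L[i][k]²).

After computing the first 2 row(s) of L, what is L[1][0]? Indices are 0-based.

Step 1: L[0][0] = √(1) = 1.
  L[1][0] = (-1) / L[0][0] = -1.
Step 2: L[1][1] = √(9) = 3.

L[1][0] = -1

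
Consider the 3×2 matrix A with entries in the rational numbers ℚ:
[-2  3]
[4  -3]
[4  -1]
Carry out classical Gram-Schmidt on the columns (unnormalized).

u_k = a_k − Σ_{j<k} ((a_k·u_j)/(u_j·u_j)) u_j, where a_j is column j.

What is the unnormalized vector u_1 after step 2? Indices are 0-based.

Step 1: u_0 = a_0 = (-2, 4, 4).
Step 2: u_1 = a_1 − (-11/18)·u_0 = (16/9, -5/9, 13/9).

u_1 = (16/9, -5/9, 13/9)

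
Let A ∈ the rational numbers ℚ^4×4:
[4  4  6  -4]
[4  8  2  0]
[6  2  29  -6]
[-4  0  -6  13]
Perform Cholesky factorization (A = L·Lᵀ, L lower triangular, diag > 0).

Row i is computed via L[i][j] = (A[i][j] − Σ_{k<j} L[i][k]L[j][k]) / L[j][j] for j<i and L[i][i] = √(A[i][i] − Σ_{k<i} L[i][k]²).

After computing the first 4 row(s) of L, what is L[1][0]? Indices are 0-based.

Step 1: L[0][0] = √(4) = 2.
  L[1][0] = (4) / L[0][0] = 2.
Step 2: L[1][1] = √(4) = 2.
  L[2][0] = (6) / L[0][0] = 3.
  L[2][1] = (-4) / L[1][1] = -2.
Step 3: L[2][2] = √(16) = 4.
  L[3][0] = (-4) / L[0][0] = -2.
  L[3][1] = (4) / L[1][1] = 2.
  L[3][2] = (4) / L[2][2] = 1.
Step 4: L[3][3] = √(4) = 2.

L[1][0] = 2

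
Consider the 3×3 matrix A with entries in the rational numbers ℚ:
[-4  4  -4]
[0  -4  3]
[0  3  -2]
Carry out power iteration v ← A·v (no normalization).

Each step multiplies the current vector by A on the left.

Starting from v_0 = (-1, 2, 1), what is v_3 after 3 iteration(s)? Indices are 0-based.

v_3 = (492, -197, 142)

v_0 = (-1, 2, 1).
v_1 = A·v_0 = (8, -5, 4).
v_2 = A·v_1 = (-68, 32, -23).
v_3 = A·v_2 = (492, -197, 142).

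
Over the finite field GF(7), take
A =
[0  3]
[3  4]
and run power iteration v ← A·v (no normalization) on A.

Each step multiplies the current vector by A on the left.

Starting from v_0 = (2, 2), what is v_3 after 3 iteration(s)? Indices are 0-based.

v_0 = (2, 2).
v_1 = A·v_0 = (6, 0).
v_2 = A·v_1 = (0, 4).
v_3 = A·v_2 = (5, 2).

v_3 = (5, 2)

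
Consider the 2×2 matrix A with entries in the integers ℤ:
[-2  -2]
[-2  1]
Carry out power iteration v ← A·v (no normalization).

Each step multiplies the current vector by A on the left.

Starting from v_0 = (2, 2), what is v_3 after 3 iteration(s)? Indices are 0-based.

v_0 = (2, 2).
v_1 = A·v_0 = (-8, -2).
v_2 = A·v_1 = (20, 14).
v_3 = A·v_2 = (-68, -26).

v_3 = (-68, -26)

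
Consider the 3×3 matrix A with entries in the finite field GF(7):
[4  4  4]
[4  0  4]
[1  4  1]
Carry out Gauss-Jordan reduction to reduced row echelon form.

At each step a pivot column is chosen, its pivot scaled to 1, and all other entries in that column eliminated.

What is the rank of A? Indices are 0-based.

rank = 2

[1] R0 /= 4  ⇒  (1, 1, 1)
     R1 -= 4·R0  ⇒  (0, 3, 0)
     R2 -= 1·R0  ⇒  (0, 3, 0)
[2] R1 /= 3  ⇒  (0, 1, 0)
     R0 -= 1·R1  ⇒  (1, 0, 1)
     R2 -= 3·R1  ⇒  (0, 0, 0)
column 2 empty below row 2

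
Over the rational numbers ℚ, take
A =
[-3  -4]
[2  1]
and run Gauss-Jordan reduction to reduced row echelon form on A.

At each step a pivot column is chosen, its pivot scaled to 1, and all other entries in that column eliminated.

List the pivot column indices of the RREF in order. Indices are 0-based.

step 1: normalize row 0 (÷-3) = (1, 4/3)
  row 1: subtract 2×row0 = (0, -5/3)
step 2: normalize row 1 (÷-5/3) = (0, 1)
  row 0: subtract 4/3×row1 = (1, 0)

pivot columns: 0, 1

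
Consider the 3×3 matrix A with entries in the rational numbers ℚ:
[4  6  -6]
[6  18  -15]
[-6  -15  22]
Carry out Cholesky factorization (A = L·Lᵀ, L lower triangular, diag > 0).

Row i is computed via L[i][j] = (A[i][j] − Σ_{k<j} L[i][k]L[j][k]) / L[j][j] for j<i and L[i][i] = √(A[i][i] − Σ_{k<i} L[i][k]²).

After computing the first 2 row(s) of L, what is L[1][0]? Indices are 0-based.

L[1][0] = 3

Step 1: L[0][0] = √(4) = 2.
  L[1][0] = (6) / L[0][0] = 3.
Step 2: L[1][1] = √(9) = 3.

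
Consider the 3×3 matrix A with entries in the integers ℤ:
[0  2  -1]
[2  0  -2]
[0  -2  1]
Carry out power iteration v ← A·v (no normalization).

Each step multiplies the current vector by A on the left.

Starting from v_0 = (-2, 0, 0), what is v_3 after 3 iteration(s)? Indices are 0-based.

v_0 = (-2, 0, 0).
v_1 = A·v_0 = (0, -4, 0).
v_2 = A·v_1 = (-8, 0, 8).
v_3 = A·v_2 = (-8, -32, 8).

v_3 = (-8, -32, 8)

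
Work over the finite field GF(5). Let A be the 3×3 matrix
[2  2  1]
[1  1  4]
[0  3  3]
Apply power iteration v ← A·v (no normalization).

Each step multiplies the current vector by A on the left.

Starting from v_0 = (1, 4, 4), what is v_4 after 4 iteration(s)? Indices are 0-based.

v_4 = (3, 2, 4)

v_0 = (1, 4, 4).
v_1 = A·v_0 = (4, 1, 4).
v_2 = A·v_1 = (4, 1, 0).
v_3 = A·v_2 = (0, 0, 3).
v_4 = A·v_3 = (3, 2, 4).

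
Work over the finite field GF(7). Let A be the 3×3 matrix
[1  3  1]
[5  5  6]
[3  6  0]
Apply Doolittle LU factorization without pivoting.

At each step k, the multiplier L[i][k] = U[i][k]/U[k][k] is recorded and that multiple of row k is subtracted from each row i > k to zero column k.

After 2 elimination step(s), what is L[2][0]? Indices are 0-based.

L[2][0] = 3

[col 0] pivot 1
  R1 -= 5*R0 → (0, 4, 1)  (L[1][0] := 5)
  R2 -= 3*R0 → (0, 4, 4)  (L[2][0] := 3)
[col 1] pivot 4
  R2 -= 1*R1 → (0, 0, 3)  (L[2][1] := 1)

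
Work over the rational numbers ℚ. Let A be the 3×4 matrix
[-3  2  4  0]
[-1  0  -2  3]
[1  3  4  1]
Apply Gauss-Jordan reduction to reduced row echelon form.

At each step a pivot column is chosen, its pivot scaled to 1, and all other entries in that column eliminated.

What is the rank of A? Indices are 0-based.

rank = 3

[1] R0 /= -3  ⇒  (1, -2/3, -4/3, 0)
     R1 -= -1·R0  ⇒  (0, -2/3, -10/3, 3)
     R2 -= 1·R0  ⇒  (0, 11/3, 16/3, 1)
[2] R1 /= -2/3  ⇒  (0, 1, 5, -9/2)
     R0 -= -2/3·R1  ⇒  (1, 0, 2, -3)
     R2 -= 11/3·R1  ⇒  (0, 0, -13, 35/2)
[3] R2 /= -13  ⇒  (0, 0, 1, -35/26)
     R0 -= 2·R2  ⇒  (1, 0, 0, -4/13)
     R1 -= 5·R2  ⇒  (0, 1, 0, 29/13)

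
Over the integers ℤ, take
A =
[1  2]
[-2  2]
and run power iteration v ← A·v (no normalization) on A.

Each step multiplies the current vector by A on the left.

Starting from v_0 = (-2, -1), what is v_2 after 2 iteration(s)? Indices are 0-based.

v_0 = (-2, -1).
v_1 = A·v_0 = (-4, 2).
v_2 = A·v_1 = (0, 12).

v_2 = (0, 12)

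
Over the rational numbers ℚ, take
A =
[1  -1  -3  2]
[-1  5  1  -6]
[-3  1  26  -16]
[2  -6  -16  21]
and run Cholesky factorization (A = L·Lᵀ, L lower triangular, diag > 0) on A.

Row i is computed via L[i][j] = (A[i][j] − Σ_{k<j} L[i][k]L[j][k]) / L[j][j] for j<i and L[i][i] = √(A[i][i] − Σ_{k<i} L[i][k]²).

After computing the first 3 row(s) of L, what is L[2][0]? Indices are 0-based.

L[2][0] = -3

Step 1: L[0][0] = √(1) = 1.
  L[1][0] = (-1) / L[0][0] = -1.
Step 2: L[1][1] = √(4) = 2.
  L[2][0] = (-3) / L[0][0] = -3.
  L[2][1] = (-2) / L[1][1] = -1.
Step 3: L[2][2] = √(16) = 4.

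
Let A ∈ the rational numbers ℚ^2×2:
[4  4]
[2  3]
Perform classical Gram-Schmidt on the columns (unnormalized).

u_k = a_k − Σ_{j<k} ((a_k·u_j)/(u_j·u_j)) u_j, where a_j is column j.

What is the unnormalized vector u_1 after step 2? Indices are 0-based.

Step 1: u_0 = a_0 = (4, 2).
Step 2: u_1 = a_1 − (11/10)·u_0 = (-2/5, 4/5).

u_1 = (-2/5, 4/5)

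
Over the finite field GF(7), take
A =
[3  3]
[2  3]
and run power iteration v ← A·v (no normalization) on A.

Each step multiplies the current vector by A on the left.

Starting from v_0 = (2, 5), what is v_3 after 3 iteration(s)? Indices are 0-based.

v_3 = (6, 5)

v_0 = (2, 5).
v_1 = A·v_0 = (0, 5).
v_2 = A·v_1 = (1, 1).
v_3 = A·v_2 = (6, 5).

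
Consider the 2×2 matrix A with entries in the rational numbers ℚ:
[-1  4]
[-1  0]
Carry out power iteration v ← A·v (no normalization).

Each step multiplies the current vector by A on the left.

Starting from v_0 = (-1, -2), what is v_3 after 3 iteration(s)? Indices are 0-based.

v_3 = (17, -11)

v_0 = (-1, -2).
v_1 = A·v_0 = (-7, 1).
v_2 = A·v_1 = (11, 7).
v_3 = A·v_2 = (17, -11).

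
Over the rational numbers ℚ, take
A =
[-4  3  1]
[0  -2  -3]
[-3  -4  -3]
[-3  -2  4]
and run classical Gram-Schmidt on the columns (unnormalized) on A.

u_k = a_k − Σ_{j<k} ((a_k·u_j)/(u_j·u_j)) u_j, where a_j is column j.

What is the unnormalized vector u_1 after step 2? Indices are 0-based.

u_1 = (63/17, -2, -59/17, -25/17)

Step 1: u_0 = a_0 = (-4, 0, -3, -3).
Step 2: u_1 = a_1 − (3/17)·u_0 = (63/17, -2, -59/17, -25/17).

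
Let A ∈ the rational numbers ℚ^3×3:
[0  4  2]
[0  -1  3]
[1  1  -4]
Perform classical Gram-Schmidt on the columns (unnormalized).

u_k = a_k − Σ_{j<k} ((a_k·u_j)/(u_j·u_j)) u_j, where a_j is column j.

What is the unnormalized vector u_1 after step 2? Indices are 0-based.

u_1 = (4, -1, 0)

Step 1: u_0 = a_0 = (0, 0, 1).
Step 2: u_1 = a_1 − (1)·u_0 = (4, -1, 0).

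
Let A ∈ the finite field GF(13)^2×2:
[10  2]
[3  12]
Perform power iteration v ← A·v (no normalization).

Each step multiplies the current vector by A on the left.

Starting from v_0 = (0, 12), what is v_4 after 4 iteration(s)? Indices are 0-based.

v_0 = (0, 12).
v_1 = A·v_0 = (11, 1).
v_2 = A·v_1 = (8, 6).
v_3 = A·v_2 = (1, 5).
v_4 = A·v_3 = (7, 11).

v_4 = (7, 11)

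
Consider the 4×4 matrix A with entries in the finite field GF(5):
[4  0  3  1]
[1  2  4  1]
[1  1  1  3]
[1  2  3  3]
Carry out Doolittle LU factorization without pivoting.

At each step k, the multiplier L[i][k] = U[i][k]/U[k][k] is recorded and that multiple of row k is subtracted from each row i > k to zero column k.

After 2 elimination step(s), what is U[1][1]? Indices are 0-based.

U[1][1] = 2

k=0: U[0][0]=4
  eliminate (1,0): mult=4, new row 1: (0, 2, 2, 2); set L[1][0]=4
  eliminate (2,0): mult=4, new row 2: (0, 1, 4, 4); set L[2][0]=4
  eliminate (3,0): mult=4, new row 3: (0, 2, 1, 4); set L[3][0]=4
k=1: U[1][1]=2
  eliminate (2,1): mult=3, new row 2: (0, 0, 3, 3); set L[2][1]=3
  eliminate (3,1): mult=1, new row 3: (0, 0, 4, 2); set L[3][1]=1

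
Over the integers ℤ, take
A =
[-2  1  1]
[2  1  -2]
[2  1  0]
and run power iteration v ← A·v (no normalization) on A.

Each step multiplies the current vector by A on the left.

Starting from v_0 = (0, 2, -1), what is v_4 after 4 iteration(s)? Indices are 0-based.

v_4 = (8, -22, -2)

v_0 = (0, 2, -1).
v_1 = A·v_0 = (1, 4, 2).
v_2 = A·v_1 = (4, 2, 6).
v_3 = A·v_2 = (0, -2, 10).
v_4 = A·v_3 = (8, -22, -2).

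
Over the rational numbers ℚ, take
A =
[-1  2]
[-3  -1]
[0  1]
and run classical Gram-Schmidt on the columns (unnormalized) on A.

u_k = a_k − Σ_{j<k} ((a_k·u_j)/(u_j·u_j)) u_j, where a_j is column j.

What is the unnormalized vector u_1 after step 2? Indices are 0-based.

u_1 = (21/10, -7/10, 1)

Step 1: u_0 = a_0 = (-1, -3, 0).
Step 2: u_1 = a_1 − (1/10)·u_0 = (21/10, -7/10, 1).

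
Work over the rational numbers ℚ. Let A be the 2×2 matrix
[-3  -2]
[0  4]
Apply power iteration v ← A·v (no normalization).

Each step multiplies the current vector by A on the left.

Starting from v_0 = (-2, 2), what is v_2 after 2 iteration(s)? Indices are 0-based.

v_0 = (-2, 2).
v_1 = A·v_0 = (2, 8).
v_2 = A·v_1 = (-22, 32).

v_2 = (-22, 32)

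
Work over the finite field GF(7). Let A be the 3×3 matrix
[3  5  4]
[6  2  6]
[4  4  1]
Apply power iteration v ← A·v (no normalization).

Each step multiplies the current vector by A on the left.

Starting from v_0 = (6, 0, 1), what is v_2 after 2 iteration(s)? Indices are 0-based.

v_0 = (6, 0, 1).
v_1 = A·v_0 = (1, 0, 4).
v_2 = A·v_1 = (5, 2, 1).

v_2 = (5, 2, 1)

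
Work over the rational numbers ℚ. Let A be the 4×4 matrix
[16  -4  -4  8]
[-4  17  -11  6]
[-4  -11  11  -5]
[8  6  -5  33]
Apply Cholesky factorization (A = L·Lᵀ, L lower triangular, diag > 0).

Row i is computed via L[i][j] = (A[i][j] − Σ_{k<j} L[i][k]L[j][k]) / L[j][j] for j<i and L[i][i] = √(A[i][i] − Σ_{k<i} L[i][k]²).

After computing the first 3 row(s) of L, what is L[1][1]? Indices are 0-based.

Step 1: L[0][0] = √(16) = 4.
  L[1][0] = (-4) / L[0][0] = -1.
Step 2: L[1][1] = √(16) = 4.
  L[2][0] = (-4) / L[0][0] = -1.
  L[2][1] = (-12) / L[1][1] = -3.
Step 3: L[2][2] = √(1) = 1.

L[1][1] = 4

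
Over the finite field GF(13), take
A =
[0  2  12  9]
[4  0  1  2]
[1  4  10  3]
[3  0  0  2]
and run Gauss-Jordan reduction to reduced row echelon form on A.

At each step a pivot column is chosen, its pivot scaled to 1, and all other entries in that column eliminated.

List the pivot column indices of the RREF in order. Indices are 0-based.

[1] R0 <-> R1
[1] R0 /= 4  ⇒  (1, 0, 10, 7)
     R2 -= 1·R0  ⇒  (0, 4, 0, 9)
     R3 -= 3·R0  ⇒  (0, 0, 9, 7)
[2] R1 /= 2  ⇒  (0, 1, 6, 11)
     R2 -= 4·R1  ⇒  (0, 0, 2, 4)
[3] R2 /= 2  ⇒  (0, 0, 1, 2)
     R0 -= 10·R2  ⇒  (1, 0, 0, 0)
     R1 -= 6·R2  ⇒  (0, 1, 0, 12)
     R3 -= 9·R2  ⇒  (0, 0, 0, 2)
[4] R3 /= 2  ⇒  (0, 0, 0, 1)
     R1 -= 12·R3  ⇒  (0, 1, 0, 0)
     R2 -= 2·R3  ⇒  (0, 0, 1, 0)

pivot columns: 0, 1, 2, 3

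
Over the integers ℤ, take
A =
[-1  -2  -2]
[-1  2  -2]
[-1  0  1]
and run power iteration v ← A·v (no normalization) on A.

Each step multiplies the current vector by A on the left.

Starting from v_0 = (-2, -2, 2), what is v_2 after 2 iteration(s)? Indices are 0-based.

v_2 = (2, -22, 2)

v_0 = (-2, -2, 2).
v_1 = A·v_0 = (2, -6, 4).
v_2 = A·v_1 = (2, -22, 2).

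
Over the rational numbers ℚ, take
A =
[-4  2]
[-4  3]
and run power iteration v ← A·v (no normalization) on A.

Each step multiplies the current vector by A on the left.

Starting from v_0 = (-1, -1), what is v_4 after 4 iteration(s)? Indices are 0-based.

v_4 = (-38, -29)

v_0 = (-1, -1).
v_1 = A·v_0 = (2, 1).
v_2 = A·v_1 = (-6, -5).
v_3 = A·v_2 = (14, 9).
v_4 = A·v_3 = (-38, -29).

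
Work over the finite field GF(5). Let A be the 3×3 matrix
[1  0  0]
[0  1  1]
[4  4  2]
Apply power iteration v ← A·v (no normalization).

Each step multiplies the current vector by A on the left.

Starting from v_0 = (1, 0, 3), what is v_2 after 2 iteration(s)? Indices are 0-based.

v_2 = (1, 3, 1)

v_0 = (1, 0, 3).
v_1 = A·v_0 = (1, 3, 0).
v_2 = A·v_1 = (1, 3, 1).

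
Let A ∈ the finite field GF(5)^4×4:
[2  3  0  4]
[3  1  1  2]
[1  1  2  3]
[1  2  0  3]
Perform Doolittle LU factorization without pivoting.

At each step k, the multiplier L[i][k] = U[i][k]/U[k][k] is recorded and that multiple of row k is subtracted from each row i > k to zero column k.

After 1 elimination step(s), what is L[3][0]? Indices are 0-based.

Step 1: pivot at (0,0) is 2.
  row1 ← row1 − (4)·row0  ⇒  L[1][0]=4, U row1=(0, 4, 1, 1)
  row2 ← row2 − (3)·row0  ⇒  L[2][0]=3, U row2=(0, 2, 2, 1)
  row3 ← row3 − (3)·row0  ⇒  L[3][0]=3, U row3=(0, 3, 0, 1)

L[3][0] = 3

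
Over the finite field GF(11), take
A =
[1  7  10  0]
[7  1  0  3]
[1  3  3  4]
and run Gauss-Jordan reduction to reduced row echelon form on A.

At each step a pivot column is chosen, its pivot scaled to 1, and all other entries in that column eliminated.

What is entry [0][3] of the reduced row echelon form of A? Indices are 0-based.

step 1: normalize row 0 (÷1) = (1, 7, 10, 0)
  row 1: subtract 7×row0 = (0, 7, 7, 3)
  row 2: subtract 1×row0 = (0, 7, 4, 4)
step 2: normalize row 1 (÷7) = (0, 1, 1, 2)
  row 0: subtract 7×row1 = (1, 0, 3, 8)
  row 2: subtract 7×row1 = (0, 0, 8, 1)
step 3: normalize row 2 (÷8) = (0, 0, 1, 7)
  row 0: subtract 3×row2 = (1, 0, 0, 9)
  row 1: subtract 1×row2 = (0, 1, 0, 6)

M[0][3] = 9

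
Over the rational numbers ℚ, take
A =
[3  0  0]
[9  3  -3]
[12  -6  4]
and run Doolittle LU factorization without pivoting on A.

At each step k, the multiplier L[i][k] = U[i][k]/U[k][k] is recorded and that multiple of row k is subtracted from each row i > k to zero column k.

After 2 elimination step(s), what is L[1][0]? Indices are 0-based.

k=0: U[0][0]=3
  eliminate (1,0): mult=3, new row 1: (0, 3, -3); set L[1][0]=3
  eliminate (2,0): mult=4, new row 2: (0, -6, 4); set L[2][0]=4
k=1: U[1][1]=3
  eliminate (2,1): mult=-2, new row 2: (0, 0, -2); set L[2][1]=-2

L[1][0] = 3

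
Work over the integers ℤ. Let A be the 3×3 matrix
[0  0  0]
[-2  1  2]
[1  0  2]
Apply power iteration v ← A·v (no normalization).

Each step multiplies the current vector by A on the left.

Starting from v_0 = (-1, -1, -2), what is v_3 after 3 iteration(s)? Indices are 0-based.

v_3 = (0, -33, -20)

v_0 = (-1, -1, -2).
v_1 = A·v_0 = (0, -3, -5).
v_2 = A·v_1 = (0, -13, -10).
v_3 = A·v_2 = (0, -33, -20).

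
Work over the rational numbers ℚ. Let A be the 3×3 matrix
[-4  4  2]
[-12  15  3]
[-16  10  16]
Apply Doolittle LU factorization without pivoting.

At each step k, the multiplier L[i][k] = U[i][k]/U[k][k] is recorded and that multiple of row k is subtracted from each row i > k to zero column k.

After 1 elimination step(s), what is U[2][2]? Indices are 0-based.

Step 1: pivot at (0,0) is -4.
  row1 ← row1 − (3)·row0  ⇒  L[1][0]=3, U row1=(0, 3, -3)
  row2 ← row2 − (4)·row0  ⇒  L[2][0]=4, U row2=(0, -6, 8)

U[2][2] = 8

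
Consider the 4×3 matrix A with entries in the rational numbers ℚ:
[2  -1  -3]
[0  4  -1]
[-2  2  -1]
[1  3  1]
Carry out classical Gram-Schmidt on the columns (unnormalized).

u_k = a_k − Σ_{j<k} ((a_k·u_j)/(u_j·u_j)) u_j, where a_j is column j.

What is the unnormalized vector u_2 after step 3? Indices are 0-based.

u_2 = (-68/29, -25/29, -47/29, 42/29)

Step 1: u_0 = a_0 = (2, 0, -2, 1).
Step 2: u_1 = a_1 − (-1/3)·u_0 = (-1/3, 4, 4/3, 10/3).
Step 3: u_2 = a_2 − (-1/3)·u_0 − (-1/29)·u_1 = (-68/29, -25/29, -47/29, 42/29).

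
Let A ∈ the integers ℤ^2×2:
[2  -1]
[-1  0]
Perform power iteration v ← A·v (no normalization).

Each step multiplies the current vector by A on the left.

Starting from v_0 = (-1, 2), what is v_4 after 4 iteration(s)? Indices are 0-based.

v_4 = (-53, 22)

v_0 = (-1, 2).
v_1 = A·v_0 = (-4, 1).
v_2 = A·v_1 = (-9, 4).
v_3 = A·v_2 = (-22, 9).
v_4 = A·v_3 = (-53, 22).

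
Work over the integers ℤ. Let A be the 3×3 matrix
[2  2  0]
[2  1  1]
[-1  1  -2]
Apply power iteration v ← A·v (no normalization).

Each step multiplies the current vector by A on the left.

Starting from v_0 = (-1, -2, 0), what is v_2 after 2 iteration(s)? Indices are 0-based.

v_0 = (-1, -2, 0).
v_1 = A·v_0 = (-6, -4, -1).
v_2 = A·v_1 = (-20, -17, 4).

v_2 = (-20, -17, 4)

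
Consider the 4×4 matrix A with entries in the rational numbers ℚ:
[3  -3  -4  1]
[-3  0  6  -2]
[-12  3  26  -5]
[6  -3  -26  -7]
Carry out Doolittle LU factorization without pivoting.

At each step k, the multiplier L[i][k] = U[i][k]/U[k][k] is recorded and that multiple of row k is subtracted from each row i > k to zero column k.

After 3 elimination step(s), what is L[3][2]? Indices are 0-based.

L[3][2] = -4

[col 0] pivot 3
  R1 -= -1*R0 → (0, -3, 2, -1)  (L[1][0] := -1)
  R2 -= -4*R0 → (0, -9, 10, -1)  (L[2][0] := -4)
  R3 -= 2*R0 → (0, 3, -18, -9)  (L[3][0] := 2)
[col 1] pivot -3
  R2 -= 3*R1 → (0, 0, 4, 2)  (L[2][1] := 3)
  R3 -= -1*R1 → (0, 0, -16, -10)  (L[3][1] := -1)
[col 2] pivot 4
  R3 -= -4*R2 → (0, 0, 0, -2)  (L[3][2] := -4)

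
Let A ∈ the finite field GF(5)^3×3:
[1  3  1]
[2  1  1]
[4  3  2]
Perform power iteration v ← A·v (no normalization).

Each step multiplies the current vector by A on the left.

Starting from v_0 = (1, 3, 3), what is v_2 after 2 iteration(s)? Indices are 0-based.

v_0 = (1, 3, 3).
v_1 = A·v_0 = (3, 3, 4).
v_2 = A·v_1 = (1, 3, 4).

v_2 = (1, 3, 4)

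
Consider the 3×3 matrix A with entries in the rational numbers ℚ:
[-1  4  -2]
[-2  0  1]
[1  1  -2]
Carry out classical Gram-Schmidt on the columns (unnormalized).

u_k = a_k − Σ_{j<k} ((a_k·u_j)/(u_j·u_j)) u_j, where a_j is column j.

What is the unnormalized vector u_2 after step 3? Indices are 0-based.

u_2 = (14/93, -35/93, -56/93)

Step 1: u_0 = a_0 = (-1, -2, 1).
Step 2: u_1 = a_1 − (-1/2)·u_0 = (7/2, -1, 3/2).
Step 3: u_2 = a_2 − (-1/3)·u_0 − (-22/31)·u_1 = (14/93, -35/93, -56/93).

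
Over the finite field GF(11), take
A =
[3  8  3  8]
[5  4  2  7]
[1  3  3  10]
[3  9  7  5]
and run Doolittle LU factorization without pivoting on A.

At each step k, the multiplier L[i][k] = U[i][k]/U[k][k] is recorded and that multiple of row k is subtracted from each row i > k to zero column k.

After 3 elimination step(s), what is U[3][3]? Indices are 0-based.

k=0: U[0][0]=3
  eliminate (1,0): mult=9, new row 1: (0, 9, 8, 1); set L[1][0]=9
  eliminate (2,0): mult=4, new row 2: (0, 4, 2, 0); set L[2][0]=4
  eliminate (3,0): mult=1, new row 3: (0, 1, 4, 8); set L[3][0]=1
k=1: U[1][1]=9
  eliminate (2,1): mult=9, new row 2: (0, 0, 7, 2); set L[2][1]=9
  eliminate (3,1): mult=5, new row 3: (0, 0, 8, 3); set L[3][1]=5
k=2: U[2][2]=7
  eliminate (3,2): mult=9, new row 3: (0, 0, 0, 7); set L[3][2]=9

U[3][3] = 7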